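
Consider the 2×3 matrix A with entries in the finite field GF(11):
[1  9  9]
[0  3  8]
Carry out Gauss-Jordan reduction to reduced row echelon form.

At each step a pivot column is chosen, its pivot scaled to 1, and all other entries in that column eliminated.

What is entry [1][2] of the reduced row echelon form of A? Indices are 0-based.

M[1][2] = 10

step 1: normalize row 0 (÷1) = (1, 9, 9)
step 2: normalize row 1 (÷3) = (0, 1, 10)
  row 0: subtract 9×row1 = (1, 0, 7)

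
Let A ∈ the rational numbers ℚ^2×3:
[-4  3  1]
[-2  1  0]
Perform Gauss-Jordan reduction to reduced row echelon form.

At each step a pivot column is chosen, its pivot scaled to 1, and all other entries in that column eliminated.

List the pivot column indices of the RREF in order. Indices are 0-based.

pivot columns: 0, 1

step 1: normalize row 0 (÷-4) = (1, -3/4, -1/4)
  row 1: subtract -2×row0 = (0, -1/2, -1/2)
step 2: normalize row 1 (÷-1/2) = (0, 1, 1)
  row 0: subtract -3/4×row1 = (1, 0, 1/2)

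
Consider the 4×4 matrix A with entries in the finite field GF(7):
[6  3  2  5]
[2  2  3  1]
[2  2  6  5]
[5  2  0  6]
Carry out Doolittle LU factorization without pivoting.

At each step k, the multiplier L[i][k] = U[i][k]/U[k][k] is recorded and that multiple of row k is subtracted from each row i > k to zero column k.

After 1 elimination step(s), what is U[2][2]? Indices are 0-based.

[col 0] pivot 6
  R1 -= 5*R0 → (0, 1, 0, 4)  (L[1][0] := 5)
  R2 -= 5*R0 → (0, 1, 3, 1)  (L[2][0] := 5)
  R3 -= 2*R0 → (0, 3, 3, 3)  (L[3][0] := 2)

U[2][2] = 3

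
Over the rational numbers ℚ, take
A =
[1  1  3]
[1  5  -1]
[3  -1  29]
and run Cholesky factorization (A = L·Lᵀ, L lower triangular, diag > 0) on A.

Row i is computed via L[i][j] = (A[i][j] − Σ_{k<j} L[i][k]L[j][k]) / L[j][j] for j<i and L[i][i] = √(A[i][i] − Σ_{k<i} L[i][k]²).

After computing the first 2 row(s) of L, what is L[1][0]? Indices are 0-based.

L[1][0] = 1

Step 1: L[0][0] = √(1) = 1.
  L[1][0] = (1) / L[0][0] = 1.
Step 2: L[1][1] = √(4) = 2.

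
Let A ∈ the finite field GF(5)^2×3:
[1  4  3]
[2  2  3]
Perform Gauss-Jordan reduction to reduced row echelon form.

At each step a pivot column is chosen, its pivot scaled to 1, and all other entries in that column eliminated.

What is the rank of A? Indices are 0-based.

rank = 2

pivot(0,0)=1: scale R0 → (1, 4, 3)
  clear (1,0): R1 −= (2)R0 → (0, 4, 2)
pivot(1,1)=4: scale R1 → (0, 1, 3)
  clear (0,1): R0 −= (4)R1 → (1, 0, 1)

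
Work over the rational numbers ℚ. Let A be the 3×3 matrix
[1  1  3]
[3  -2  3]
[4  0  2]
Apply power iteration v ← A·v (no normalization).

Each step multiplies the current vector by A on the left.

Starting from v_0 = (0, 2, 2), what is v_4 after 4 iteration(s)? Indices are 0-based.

v_4 = (800, 782, 1032)

v_0 = (0, 2, 2).
v_1 = A·v_0 = (8, 2, 4).
v_2 = A·v_1 = (22, 32, 40).
v_3 = A·v_2 = (174, 122, 168).
v_4 = A·v_3 = (800, 782, 1032).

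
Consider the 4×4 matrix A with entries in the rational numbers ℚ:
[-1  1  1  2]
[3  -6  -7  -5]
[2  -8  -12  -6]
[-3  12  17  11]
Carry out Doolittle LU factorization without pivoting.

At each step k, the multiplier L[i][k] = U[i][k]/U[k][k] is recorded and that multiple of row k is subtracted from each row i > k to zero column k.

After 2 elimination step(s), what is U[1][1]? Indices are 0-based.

k=0: U[0][0]=-1
  eliminate (1,0): mult=-3, new row 1: (0, -3, -4, 1); set L[1][0]=-3
  eliminate (2,0): mult=-2, new row 2: (0, -6, -10, -2); set L[2][0]=-2
  eliminate (3,0): mult=3, new row 3: (0, 9, 14, 5); set L[3][0]=3
k=1: U[1][1]=-3
  eliminate (2,1): mult=2, new row 2: (0, 0, -2, -4); set L[2][1]=2
  eliminate (3,1): mult=-3, new row 3: (0, 0, 2, 8); set L[3][1]=-3

U[1][1] = -3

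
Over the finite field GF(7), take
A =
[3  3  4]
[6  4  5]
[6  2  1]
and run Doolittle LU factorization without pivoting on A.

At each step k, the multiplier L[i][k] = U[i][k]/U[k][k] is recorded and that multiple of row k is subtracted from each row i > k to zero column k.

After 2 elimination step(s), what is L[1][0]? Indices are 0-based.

[col 0] pivot 3
  R1 -= 2*R0 → (0, 5, 4)  (L[1][0] := 2)
  R2 -= 2*R0 → (0, 3, 0)  (L[2][0] := 2)
[col 1] pivot 5
  R2 -= 2*R1 → (0, 0, 6)  (L[2][1] := 2)

L[1][0] = 2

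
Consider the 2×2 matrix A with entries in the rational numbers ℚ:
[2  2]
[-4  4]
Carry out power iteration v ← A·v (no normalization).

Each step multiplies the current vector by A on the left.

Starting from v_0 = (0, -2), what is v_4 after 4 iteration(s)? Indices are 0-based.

v_4 = (-96, 448)

v_0 = (0, -2).
v_1 = A·v_0 = (-4, -8).
v_2 = A·v_1 = (-24, -16).
v_3 = A·v_2 = (-80, 32).
v_4 = A·v_3 = (-96, 448).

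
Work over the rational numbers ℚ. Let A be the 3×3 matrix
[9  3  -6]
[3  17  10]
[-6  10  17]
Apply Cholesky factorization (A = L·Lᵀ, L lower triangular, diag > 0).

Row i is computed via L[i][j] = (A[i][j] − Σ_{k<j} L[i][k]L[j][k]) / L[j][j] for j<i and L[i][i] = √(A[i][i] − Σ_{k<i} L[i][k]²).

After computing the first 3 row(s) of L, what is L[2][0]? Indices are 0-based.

Step 1: L[0][0] = √(9) = 3.
  L[1][0] = (3) / L[0][0] = 1.
Step 2: L[1][1] = √(16) = 4.
  L[2][0] = (-6) / L[0][0] = -2.
  L[2][1] = (12) / L[1][1] = 3.
Step 3: L[2][2] = √(4) = 2.

L[2][0] = -2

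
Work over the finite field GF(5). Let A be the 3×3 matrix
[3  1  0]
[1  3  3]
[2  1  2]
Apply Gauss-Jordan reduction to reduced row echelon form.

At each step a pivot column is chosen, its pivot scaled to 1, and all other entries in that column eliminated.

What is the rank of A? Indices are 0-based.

rank = 3

step 1: normalize row 0 (÷3) = (1, 2, 0)
  row 1: subtract 1×row0 = (0, 1, 3)
  row 2: subtract 2×row0 = (0, 2, 2)
step 2: normalize row 1 (÷1) = (0, 1, 3)
  row 0: subtract 2×row1 = (1, 0, 4)
  row 2: subtract 2×row1 = (0, 0, 1)
step 3: normalize row 2 (÷1) = (0, 0, 1)
  row 0: subtract 4×row2 = (1, 0, 0)
  row 1: subtract 3×row2 = (0, 1, 0)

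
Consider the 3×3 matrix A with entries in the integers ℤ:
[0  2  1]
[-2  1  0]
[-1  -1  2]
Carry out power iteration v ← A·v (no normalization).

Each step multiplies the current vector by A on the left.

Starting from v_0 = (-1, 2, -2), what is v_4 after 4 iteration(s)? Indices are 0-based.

v_4 = (-47, 26, -48)

v_0 = (-1, 2, -2).
v_1 = A·v_0 = (2, 4, -5).
v_2 = A·v_1 = (3, 0, -16).
v_3 = A·v_2 = (-16, -6, -35).
v_4 = A·v_3 = (-47, 26, -48).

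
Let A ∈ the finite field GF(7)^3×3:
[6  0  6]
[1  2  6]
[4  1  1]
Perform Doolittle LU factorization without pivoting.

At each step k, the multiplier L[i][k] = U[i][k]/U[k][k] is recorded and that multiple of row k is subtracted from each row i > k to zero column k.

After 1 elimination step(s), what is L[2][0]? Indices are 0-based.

Step 1: pivot at (0,0) is 6.
  row1 ← row1 − (6)·row0  ⇒  L[1][0]=6, U row1=(0, 2, 5)
  row2 ← row2 − (3)·row0  ⇒  L[2][0]=3, U row2=(0, 1, 4)

L[2][0] = 3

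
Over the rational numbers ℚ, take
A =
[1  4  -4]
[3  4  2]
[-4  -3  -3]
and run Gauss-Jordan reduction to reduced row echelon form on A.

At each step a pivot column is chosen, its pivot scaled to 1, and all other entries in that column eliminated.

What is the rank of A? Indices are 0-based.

step 1: normalize row 0 (÷1) = (1, 4, -4)
  row 1: subtract 3×row0 = (0, -8, 14)
  row 2: subtract -4×row0 = (0, 13, -19)
step 2: normalize row 1 (÷-8) = (0, 1, -7/4)
  row 0: subtract 4×row1 = (1, 0, 3)
  row 2: subtract 13×row1 = (0, 0, 15/4)
step 3: normalize row 2 (÷15/4) = (0, 0, 1)
  row 0: subtract 3×row2 = (1, 0, 0)
  row 1: subtract -7/4×row2 = (0, 1, 0)

rank = 3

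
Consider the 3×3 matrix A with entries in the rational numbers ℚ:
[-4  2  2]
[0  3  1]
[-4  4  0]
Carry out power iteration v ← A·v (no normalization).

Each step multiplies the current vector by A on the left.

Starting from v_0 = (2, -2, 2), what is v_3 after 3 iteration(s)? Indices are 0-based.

v_3 = (8, -68, -80)

v_0 = (2, -2, 2).
v_1 = A·v_0 = (-8, -4, -16).
v_2 = A·v_1 = (-8, -28, 16).
v_3 = A·v_2 = (8, -68, -80).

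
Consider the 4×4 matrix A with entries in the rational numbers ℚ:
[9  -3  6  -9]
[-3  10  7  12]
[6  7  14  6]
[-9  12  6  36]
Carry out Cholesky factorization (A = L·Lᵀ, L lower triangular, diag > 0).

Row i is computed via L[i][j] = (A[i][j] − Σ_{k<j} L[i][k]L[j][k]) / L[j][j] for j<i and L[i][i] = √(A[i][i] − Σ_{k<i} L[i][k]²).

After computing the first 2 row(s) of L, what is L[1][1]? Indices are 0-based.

Step 1: L[0][0] = √(9) = 3.
  L[1][0] = (-3) / L[0][0] = -1.
Step 2: L[1][1] = √(9) = 3.

L[1][1] = 3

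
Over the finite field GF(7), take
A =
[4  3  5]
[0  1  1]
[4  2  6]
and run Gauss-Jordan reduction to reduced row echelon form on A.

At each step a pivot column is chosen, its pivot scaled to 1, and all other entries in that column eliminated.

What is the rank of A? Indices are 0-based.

step 1: normalize row 0 (÷4) = (1, 6, 3)
  row 2: subtract 4×row0 = (0, 6, 1)
step 2: normalize row 1 (÷1) = (0, 1, 1)
  row 0: subtract 6×row1 = (1, 0, 4)
  row 2: subtract 6×row1 = (0, 0, 2)
step 3: normalize row 2 (÷2) = (0, 0, 1)
  row 0: subtract 4×row2 = (1, 0, 0)
  row 1: subtract 1×row2 = (0, 1, 0)

rank = 3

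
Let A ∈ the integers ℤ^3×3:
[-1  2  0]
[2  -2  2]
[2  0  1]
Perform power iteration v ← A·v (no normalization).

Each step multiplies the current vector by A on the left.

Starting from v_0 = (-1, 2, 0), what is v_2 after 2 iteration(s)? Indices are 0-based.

v_0 = (-1, 2, 0).
v_1 = A·v_0 = (5, -6, -2).
v_2 = A·v_1 = (-17, 18, 8).

v_2 = (-17, 18, 8)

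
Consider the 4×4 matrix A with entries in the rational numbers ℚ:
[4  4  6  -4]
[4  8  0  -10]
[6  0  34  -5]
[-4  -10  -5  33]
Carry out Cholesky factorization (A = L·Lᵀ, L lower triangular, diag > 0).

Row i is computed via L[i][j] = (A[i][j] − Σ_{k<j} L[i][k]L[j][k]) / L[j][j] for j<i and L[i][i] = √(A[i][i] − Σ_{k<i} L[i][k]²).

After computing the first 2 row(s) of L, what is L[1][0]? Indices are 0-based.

Step 1: L[0][0] = √(4) = 2.
  L[1][0] = (4) / L[0][0] = 2.
Step 2: L[1][1] = √(4) = 2.

L[1][0] = 2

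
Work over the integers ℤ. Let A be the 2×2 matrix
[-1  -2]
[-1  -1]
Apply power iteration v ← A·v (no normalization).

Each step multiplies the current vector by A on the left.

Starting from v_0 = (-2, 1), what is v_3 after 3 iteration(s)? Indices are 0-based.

v_3 = (4, 3)

v_0 = (-2, 1).
v_1 = A·v_0 = (0, 1).
v_2 = A·v_1 = (-2, -1).
v_3 = A·v_2 = (4, 3).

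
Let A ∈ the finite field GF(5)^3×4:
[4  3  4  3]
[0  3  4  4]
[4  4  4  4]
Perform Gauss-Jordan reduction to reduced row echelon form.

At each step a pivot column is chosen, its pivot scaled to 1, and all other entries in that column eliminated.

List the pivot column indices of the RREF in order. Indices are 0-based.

pivot columns: 0, 1, 2

step 1: normalize row 0 (÷4) = (1, 2, 1, 2)
  row 2: subtract 4×row0 = (0, 1, 0, 1)
step 2: normalize row 1 (÷3) = (0, 1, 3, 3)
  row 0: subtract 2×row1 = (1, 0, 0, 1)
  row 2: subtract 1×row1 = (0, 0, 2, 3)
step 3: normalize row 2 (÷2) = (0, 0, 1, 4)
  row 1: subtract 3×row2 = (0, 1, 0, 1)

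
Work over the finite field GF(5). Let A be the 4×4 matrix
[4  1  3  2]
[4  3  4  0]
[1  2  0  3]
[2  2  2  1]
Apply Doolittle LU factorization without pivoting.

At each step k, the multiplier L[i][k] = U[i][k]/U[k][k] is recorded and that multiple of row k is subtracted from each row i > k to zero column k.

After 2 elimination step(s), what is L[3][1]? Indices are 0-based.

L[3][1] = 2

k=0: U[0][0]=4
  eliminate (1,0): mult=1, new row 1: (0, 2, 1, 3); set L[1][0]=1
  eliminate (2,0): mult=4, new row 2: (0, 3, 3, 0); set L[2][0]=4
  eliminate (3,0): mult=3, new row 3: (0, 4, 3, 0); set L[3][0]=3
k=1: U[1][1]=2
  eliminate (2,1): mult=4, new row 2: (0, 0, 4, 3); set L[2][1]=4
  eliminate (3,1): mult=2, new row 3: (0, 0, 1, 4); set L[3][1]=2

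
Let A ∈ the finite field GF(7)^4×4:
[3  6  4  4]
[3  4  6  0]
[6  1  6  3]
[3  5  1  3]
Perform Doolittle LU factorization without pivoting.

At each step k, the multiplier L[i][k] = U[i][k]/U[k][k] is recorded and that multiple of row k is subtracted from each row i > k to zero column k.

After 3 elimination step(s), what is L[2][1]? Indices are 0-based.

k=0: U[0][0]=3
  eliminate (1,0): mult=1, new row 1: (0, 5, 2, 3); set L[1][0]=1
  eliminate (2,0): mult=2, new row 2: (0, 3, 5, 2); set L[2][0]=2
  eliminate (3,0): mult=1, new row 3: (0, 6, 4, 6); set L[3][0]=1
k=1: U[1][1]=5
  eliminate (2,1): mult=2, new row 2: (0, 0, 1, 3); set L[2][1]=2
  eliminate (3,1): mult=4, new row 3: (0, 0, 3, 1); set L[3][1]=4
k=2: U[2][2]=1
  eliminate (3,2): mult=3, new row 3: (0, 0, 0, 6); set L[3][2]=3

L[2][1] = 2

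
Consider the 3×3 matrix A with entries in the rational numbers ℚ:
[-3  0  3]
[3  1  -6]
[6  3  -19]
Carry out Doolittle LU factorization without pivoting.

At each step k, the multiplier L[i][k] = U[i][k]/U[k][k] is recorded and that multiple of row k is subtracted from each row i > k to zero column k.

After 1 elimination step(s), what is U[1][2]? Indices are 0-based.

Step 1: pivot at (0,0) is -3.
  row1 ← row1 − (-1)·row0  ⇒  L[1][0]=-1, U row1=(0, 1, -3)
  row2 ← row2 − (-2)·row0  ⇒  L[2][0]=-2, U row2=(0, 3, -13)

U[1][2] = -3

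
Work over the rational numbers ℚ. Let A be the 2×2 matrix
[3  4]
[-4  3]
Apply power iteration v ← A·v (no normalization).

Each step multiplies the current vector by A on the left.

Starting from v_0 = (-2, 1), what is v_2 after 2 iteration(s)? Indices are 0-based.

v_2 = (38, 41)

v_0 = (-2, 1).
v_1 = A·v_0 = (-2, 11).
v_2 = A·v_1 = (38, 41).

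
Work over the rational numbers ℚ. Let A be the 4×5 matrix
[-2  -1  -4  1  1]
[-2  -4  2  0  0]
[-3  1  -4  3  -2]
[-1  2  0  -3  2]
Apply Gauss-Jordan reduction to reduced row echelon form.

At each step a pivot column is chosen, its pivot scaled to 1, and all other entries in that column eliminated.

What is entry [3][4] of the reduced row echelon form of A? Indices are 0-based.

M[3][4] = -1

step 1: normalize row 0 (÷-2) = (1, 1/2, 2, -1/2, -1/2)
  row 1: subtract -2×row0 = (0, -3, 6, -1, -1)
  row 2: subtract -3×row0 = (0, 5/2, 2, 3/2, -7/2)
  row 3: subtract -1×row0 = (0, 5/2, 2, -7/2, 3/2)
step 2: normalize row 1 (÷-3) = (0, 1, -2, 1/3, 1/3)
  row 0: subtract 1/2×row1 = (1, 0, 3, -2/3, -2/3)
  row 2: subtract 5/2×row1 = (0, 0, 7, 2/3, -13/3)
  row 3: subtract 5/2×row1 = (0, 0, 7, -13/3, 2/3)
step 3: normalize row 2 (÷7) = (0, 0, 1, 2/21, -13/21)
  row 0: subtract 3×row2 = (1, 0, 0, -20/21, 25/21)
  row 1: subtract -2×row2 = (0, 1, 0, 11/21, -19/21)
  row 3: subtract 7×row2 = (0, 0, 0, -5, 5)
step 4: normalize row 3 (÷-5) = (0, 0, 0, 1, -1)
  row 0: subtract -20/21×row3 = (1, 0, 0, 0, 5/21)
  row 1: subtract 11/21×row3 = (0, 1, 0, 0, -8/21)
  row 2: subtract 2/21×row3 = (0, 0, 1, 0, -11/21)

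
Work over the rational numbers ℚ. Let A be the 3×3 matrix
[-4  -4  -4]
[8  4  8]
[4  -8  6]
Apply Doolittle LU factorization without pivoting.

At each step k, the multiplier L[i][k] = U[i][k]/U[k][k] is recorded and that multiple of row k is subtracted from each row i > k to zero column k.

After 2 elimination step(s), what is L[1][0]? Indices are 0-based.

k=0: U[0][0]=-4
  eliminate (1,0): mult=-2, new row 1: (0, -4, 0); set L[1][0]=-2
  eliminate (2,0): mult=-1, new row 2: (0, -12, 2); set L[2][0]=-1
k=1: U[1][1]=-4
  eliminate (2,1): mult=3, new row 2: (0, 0, 2); set L[2][1]=3

L[1][0] = -2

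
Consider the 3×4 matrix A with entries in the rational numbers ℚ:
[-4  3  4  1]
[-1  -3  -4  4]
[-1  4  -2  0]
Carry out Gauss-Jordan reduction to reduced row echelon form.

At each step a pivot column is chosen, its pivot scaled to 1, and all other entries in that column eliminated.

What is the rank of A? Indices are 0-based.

rank = 3

pivot(0,0)=-4: scale R0 → (1, -3/4, -1, -1/4)
  clear (1,0): R1 −= (-1)R0 → (0, -15/4, -5, 15/4)
  clear (2,0): R2 −= (-1)R0 → (0, 13/4, -3, -1/4)
pivot(1,1)=-15/4: scale R1 → (0, 1, 4/3, -1)
  clear (0,1): R0 −= (-3/4)R1 → (1, 0, 0, -1)
  clear (2,1): R2 −= (13/4)R1 → (0, 0, -22/3, 3)
pivot(2,2)=-22/3: scale R2 → (0, 0, 1, -9/22)
  clear (1,2): R1 −= (4/3)R2 → (0, 1, 0, -5/11)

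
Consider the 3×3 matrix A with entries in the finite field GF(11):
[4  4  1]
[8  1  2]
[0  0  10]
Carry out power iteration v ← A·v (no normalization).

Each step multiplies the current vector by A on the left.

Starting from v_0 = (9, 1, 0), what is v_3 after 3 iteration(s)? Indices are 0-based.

v_0 = (9, 1, 0).
v_1 = A·v_0 = (7, 7, 0).
v_2 = A·v_1 = (1, 8, 0).
v_3 = A·v_2 = (3, 5, 0).

v_3 = (3, 5, 0)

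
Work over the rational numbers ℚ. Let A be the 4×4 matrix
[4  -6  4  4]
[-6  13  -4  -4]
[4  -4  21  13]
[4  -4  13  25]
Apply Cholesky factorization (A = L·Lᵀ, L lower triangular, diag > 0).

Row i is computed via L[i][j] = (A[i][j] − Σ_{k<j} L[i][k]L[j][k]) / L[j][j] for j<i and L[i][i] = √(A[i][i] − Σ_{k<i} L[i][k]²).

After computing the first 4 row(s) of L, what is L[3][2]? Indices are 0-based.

L[3][2] = 2

Step 1: L[0][0] = √(4) = 2.
  L[1][0] = (-6) / L[0][0] = -3.
Step 2: L[1][1] = √(4) = 2.
  L[2][0] = (4) / L[0][0] = 2.
  L[2][1] = (2) / L[1][1] = 1.
Step 3: L[2][2] = √(16) = 4.
  L[3][0] = (4) / L[0][0] = 2.
  L[3][1] = (2) / L[1][1] = 1.
  L[3][2] = (8) / L[2][2] = 2.
Step 4: L[3][3] = √(16) = 4.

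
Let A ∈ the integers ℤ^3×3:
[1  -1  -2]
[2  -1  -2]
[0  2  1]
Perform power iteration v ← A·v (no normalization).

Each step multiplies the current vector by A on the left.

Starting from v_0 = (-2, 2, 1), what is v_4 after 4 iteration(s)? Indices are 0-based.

v_0 = (-2, 2, 1).
v_1 = A·v_0 = (-6, -8, 5).
v_2 = A·v_1 = (-8, -14, -11).
v_3 = A·v_2 = (28, 20, -39).
v_4 = A·v_3 = (86, 114, 1).

v_4 = (86, 114, 1)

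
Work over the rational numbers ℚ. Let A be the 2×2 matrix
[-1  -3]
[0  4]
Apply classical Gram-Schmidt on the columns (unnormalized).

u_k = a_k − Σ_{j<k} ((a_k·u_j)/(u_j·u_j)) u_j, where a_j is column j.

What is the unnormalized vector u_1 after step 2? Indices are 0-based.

u_1 = (0, 4)

Step 1: u_0 = a_0 = (-1, 0).
Step 2: u_1 = a_1 − (3)·u_0 = (0, 4).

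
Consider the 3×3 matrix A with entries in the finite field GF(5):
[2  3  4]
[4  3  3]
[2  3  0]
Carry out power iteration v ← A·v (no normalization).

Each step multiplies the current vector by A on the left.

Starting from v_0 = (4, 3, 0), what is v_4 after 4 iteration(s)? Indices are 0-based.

v_4 = (4, 2, 0)

v_0 = (4, 3, 0).
v_1 = A·v_0 = (2, 0, 2).
v_2 = A·v_1 = (2, 4, 4).
v_3 = A·v_2 = (2, 2, 1).
v_4 = A·v_3 = (4, 2, 0).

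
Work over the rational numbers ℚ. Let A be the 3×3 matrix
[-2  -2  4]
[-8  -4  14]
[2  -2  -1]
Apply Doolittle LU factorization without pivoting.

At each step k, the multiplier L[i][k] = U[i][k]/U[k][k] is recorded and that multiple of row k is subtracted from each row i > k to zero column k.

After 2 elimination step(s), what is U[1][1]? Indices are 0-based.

k=0: U[0][0]=-2
  eliminate (1,0): mult=4, new row 1: (0, 4, -2); set L[1][0]=4
  eliminate (2,0): mult=-1, new row 2: (0, -4, 3); set L[2][0]=-1
k=1: U[1][1]=4
  eliminate (2,1): mult=-1, new row 2: (0, 0, 1); set L[2][1]=-1

U[1][1] = 4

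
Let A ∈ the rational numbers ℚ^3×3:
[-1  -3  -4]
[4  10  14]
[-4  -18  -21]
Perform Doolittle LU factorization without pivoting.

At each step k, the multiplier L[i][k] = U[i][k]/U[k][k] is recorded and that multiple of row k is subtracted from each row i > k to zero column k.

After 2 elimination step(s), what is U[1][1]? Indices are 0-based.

[col 0] pivot -1
  R1 -= -4*R0 → (0, -2, -2)  (L[1][0] := -4)
  R2 -= 4*R0 → (0, -6, -5)  (L[2][0] := 4)
[col 1] pivot -2
  R2 -= 3*R1 → (0, 0, 1)  (L[2][1] := 3)

U[1][1] = -2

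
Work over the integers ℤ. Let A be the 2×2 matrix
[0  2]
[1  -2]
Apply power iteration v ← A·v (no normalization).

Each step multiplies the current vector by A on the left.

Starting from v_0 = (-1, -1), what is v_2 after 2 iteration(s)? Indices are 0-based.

v_0 = (-1, -1).
v_1 = A·v_0 = (-2, 1).
v_2 = A·v_1 = (2, -4).

v_2 = (2, -4)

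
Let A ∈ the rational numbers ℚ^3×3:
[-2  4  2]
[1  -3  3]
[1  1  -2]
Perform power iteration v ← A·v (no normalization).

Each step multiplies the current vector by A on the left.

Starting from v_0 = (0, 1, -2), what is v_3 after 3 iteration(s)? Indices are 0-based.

v_0 = (0, 1, -2).
v_1 = A·v_0 = (0, -9, 5).
v_2 = A·v_1 = (-26, 42, -19).
v_3 = A·v_2 = (182, -209, 54).

v_3 = (182, -209, 54)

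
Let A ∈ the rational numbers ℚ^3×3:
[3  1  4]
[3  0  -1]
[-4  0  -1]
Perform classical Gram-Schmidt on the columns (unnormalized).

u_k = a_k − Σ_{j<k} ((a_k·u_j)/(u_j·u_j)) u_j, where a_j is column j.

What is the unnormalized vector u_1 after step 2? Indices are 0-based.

Step 1: u_0 = a_0 = (3, 3, -4).
Step 2: u_1 = a_1 − (3/34)·u_0 = (25/34, -9/34, 6/17).

u_1 = (25/34, -9/34, 6/17)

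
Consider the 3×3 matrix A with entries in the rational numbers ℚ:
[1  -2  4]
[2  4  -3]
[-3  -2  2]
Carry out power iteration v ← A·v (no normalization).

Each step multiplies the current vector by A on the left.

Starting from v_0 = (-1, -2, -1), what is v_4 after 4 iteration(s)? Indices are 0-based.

v_4 = (801, -453, -213)

v_0 = (-1, -2, -1).
v_1 = A·v_0 = (-1, -7, 5).
v_2 = A·v_1 = (33, -45, 27).
v_3 = A·v_2 = (231, -195, 45).
v_4 = A·v_3 = (801, -453, -213).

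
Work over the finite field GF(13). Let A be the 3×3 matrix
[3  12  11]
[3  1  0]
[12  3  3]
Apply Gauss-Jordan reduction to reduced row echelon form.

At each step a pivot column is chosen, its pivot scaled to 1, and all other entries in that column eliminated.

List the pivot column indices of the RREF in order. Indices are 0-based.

[1] R0 /= 3  ⇒  (1, 4, 8)
     R1 -= 3·R0  ⇒  (0, 2, 2)
     R2 -= 12·R0  ⇒  (0, 7, 11)
[2] R1 /= 2  ⇒  (0, 1, 1)
     R0 -= 4·R1  ⇒  (1, 0, 4)
     R2 -= 7·R1  ⇒  (0, 0, 4)
[3] R2 /= 4  ⇒  (0, 0, 1)
     R0 -= 4·R2  ⇒  (1, 0, 0)
     R1 -= 1·R2  ⇒  (0, 1, 0)

pivot columns: 0, 1, 2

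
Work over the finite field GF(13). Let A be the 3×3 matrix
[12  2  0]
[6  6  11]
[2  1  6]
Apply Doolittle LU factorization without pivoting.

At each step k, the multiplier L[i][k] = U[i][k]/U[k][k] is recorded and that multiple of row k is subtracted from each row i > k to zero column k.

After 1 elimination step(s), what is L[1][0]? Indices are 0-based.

L[1][0] = 7

[col 0] pivot 12
  R1 -= 7*R0 → (0, 5, 11)  (L[1][0] := 7)
  R2 -= 11*R0 → (0, 5, 6)  (L[2][0] := 11)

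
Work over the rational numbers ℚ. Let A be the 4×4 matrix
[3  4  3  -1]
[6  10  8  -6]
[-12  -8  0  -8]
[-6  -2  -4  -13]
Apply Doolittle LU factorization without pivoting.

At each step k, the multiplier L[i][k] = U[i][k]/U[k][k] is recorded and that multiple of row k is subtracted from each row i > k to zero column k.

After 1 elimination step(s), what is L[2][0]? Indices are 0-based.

Step 1: pivot at (0,0) is 3.
  row1 ← row1 − (2)·row0  ⇒  L[1][0]=2, U row1=(0, 2, 2, -4)
  row2 ← row2 − (-4)·row0  ⇒  L[2][0]=-4, U row2=(0, 8, 12, -12)
  row3 ← row3 − (-2)·row0  ⇒  L[3][0]=-2, U row3=(0, 6, 2, -15)

L[2][0] = -4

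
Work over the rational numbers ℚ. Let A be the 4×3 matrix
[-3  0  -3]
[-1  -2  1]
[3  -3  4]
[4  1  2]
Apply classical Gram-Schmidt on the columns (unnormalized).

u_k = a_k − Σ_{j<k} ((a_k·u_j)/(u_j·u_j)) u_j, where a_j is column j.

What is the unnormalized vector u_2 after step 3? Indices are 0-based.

u_2 = (-375/481, 165/481, -152/481, -126/481)

Step 1: u_0 = a_0 = (-3, -1, 3, 4).
Step 2: u_1 = a_1 − (-3/35)·u_0 = (-9/35, -73/35, -96/35, 47/35).
Step 3: u_2 = a_2 − (4/5)·u_0 − (-336/481)·u_1 = (-375/481, 165/481, -152/481, -126/481).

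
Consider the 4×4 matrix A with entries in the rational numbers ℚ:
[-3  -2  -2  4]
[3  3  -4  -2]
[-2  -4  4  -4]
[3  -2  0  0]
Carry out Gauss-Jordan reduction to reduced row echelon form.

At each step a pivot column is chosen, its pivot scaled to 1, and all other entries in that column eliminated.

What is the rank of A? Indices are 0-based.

rank = 4

pivot(0,0)=-3: scale R0 → (1, 2/3, 2/3, -4/3)
  clear (1,0): R1 −= (3)R0 → (0, 1, -6, 2)
  clear (2,0): R2 −= (-2)R0 → (0, -8/3, 16/3, -20/3)
  clear (3,0): R3 −= (3)R0 → (0, -4, -2, 4)
pivot(1,1)=1: scale R1 → (0, 1, -6, 2)
  clear (0,1): R0 −= (2/3)R1 → (1, 0, 14/3, -8/3)
  clear (2,1): R2 −= (-8/3)R1 → (0, 0, -32/3, -4/3)
  clear (3,1): R3 −= (-4)R1 → (0, 0, -26, 12)
pivot(2,2)=-32/3: scale R2 → (0, 0, 1, 1/8)
  clear (0,2): R0 −= (14/3)R2 → (1, 0, 0, -13/4)
  clear (1,2): R1 −= (-6)R2 → (0, 1, 0, 11/4)
  clear (3,2): R3 −= (-26)R2 → (0, 0, 0, 61/4)
pivot(3,3)=61/4: scale R3 → (0, 0, 0, 1)
  clear (0,3): R0 −= (-13/4)R3 → (1, 0, 0, 0)
  clear (1,3): R1 −= (11/4)R3 → (0, 1, 0, 0)
  clear (2,3): R2 −= (1/8)R3 → (0, 0, 1, 0)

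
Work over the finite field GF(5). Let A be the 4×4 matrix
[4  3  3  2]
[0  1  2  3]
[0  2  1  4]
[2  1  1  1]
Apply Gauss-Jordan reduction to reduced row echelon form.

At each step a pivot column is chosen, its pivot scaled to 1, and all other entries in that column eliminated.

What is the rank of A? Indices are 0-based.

pivot(0,0)=4: scale R0 → (1, 2, 2, 3)
  clear (3,0): R3 −= (2)R0 → (0, 2, 2, 0)
pivot(1,1)=1: scale R1 → (0, 1, 2, 3)
  clear (0,1): R0 −= (2)R1 → (1, 0, 3, 2)
  clear (2,1): R2 −= (2)R1 → (0, 0, 2, 3)
  clear (3,1): R3 −= (2)R1 → (0, 0, 3, 4)
pivot(2,2)=2: scale R2 → (0, 0, 1, 4)
  clear (0,2): R0 −= (3)R2 → (1, 0, 0, 0)
  clear (1,2): R1 −= (2)R2 → (0, 1, 0, 0)
  clear (3,2): R3 −= (3)R2 → (0, 0, 0, 2)
pivot(3,3)=2: scale R3 → (0, 0, 0, 1)
  clear (2,3): R2 −= (4)R3 → (0, 0, 1, 0)

rank = 4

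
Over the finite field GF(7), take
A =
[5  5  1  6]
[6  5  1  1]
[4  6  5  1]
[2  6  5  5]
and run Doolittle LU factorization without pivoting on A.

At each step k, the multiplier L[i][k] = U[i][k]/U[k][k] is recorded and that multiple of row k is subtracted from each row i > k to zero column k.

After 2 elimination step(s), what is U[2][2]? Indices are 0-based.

k=0: U[0][0]=5
  eliminate (1,0): mult=4, new row 1: (0, 6, 4, 5); set L[1][0]=4
  eliminate (2,0): mult=5, new row 2: (0, 2, 0, 6); set L[2][0]=5
  eliminate (3,0): mult=6, new row 3: (0, 4, 6, 4); set L[3][0]=6
k=1: U[1][1]=6
  eliminate (2,1): mult=5, new row 2: (0, 0, 1, 2); set L[2][1]=5
  eliminate (3,1): mult=3, new row 3: (0, 0, 1, 3); set L[3][1]=3

U[2][2] = 1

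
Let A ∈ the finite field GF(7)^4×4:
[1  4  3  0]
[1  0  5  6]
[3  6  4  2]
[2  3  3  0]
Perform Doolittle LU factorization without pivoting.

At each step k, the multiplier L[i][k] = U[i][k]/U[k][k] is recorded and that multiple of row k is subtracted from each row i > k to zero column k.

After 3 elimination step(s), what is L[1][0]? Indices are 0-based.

[col 0] pivot 1
  R1 -= 1*R0 → (0, 3, 2, 6)  (L[1][0] := 1)
  R2 -= 3*R0 → (0, 1, 2, 2)  (L[2][0] := 3)
  R3 -= 2*R0 → (0, 2, 4, 0)  (L[3][0] := 2)
[col 1] pivot 3
  R2 -= 5*R1 → (0, 0, 6, 0)  (L[2][1] := 5)
  R3 -= 3*R1 → (0, 0, 5, 3)  (L[3][1] := 3)
[col 2] pivot 6
  R3 -= 2*R2 → (0, 0, 0, 3)  (L[3][2] := 2)

L[1][0] = 1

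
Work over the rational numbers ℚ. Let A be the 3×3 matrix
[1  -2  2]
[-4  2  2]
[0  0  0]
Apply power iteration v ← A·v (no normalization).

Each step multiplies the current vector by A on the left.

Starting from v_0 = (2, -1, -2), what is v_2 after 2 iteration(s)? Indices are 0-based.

v_0 = (2, -1, -2).
v_1 = A·v_0 = (0, -14, 0).
v_2 = A·v_1 = (28, -28, 0).

v_2 = (28, -28, 0)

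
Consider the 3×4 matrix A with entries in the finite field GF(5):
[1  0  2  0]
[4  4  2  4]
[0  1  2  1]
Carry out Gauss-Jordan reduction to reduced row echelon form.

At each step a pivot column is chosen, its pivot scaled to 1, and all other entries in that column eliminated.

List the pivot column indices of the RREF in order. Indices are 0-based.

pivot columns: 0, 1, 2

[1] R0 /= 1  ⇒  (1, 0, 2, 0)
     R1 -= 4·R0  ⇒  (0, 4, 4, 4)
[2] R1 /= 4  ⇒  (0, 1, 1, 1)
     R2 -= 1·R1  ⇒  (0, 0, 1, 0)
[3] R2 /= 1  ⇒  (0, 0, 1, 0)
     R0 -= 2·R2  ⇒  (1, 0, 0, 0)
     R1 -= 1·R2  ⇒  (0, 1, 0, 1)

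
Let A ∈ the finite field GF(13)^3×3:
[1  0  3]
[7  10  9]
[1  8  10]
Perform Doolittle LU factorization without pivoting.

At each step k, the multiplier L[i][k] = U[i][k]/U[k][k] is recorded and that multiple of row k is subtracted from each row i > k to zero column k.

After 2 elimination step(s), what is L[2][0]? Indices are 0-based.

k=0: U[0][0]=1
  eliminate (1,0): mult=7, new row 1: (0, 10, 1); set L[1][0]=7
  eliminate (2,0): mult=1, new row 2: (0, 8, 7); set L[2][0]=1
k=1: U[1][1]=10
  eliminate (2,1): mult=6, new row 2: (0, 0, 1); set L[2][1]=6

L[2][0] = 1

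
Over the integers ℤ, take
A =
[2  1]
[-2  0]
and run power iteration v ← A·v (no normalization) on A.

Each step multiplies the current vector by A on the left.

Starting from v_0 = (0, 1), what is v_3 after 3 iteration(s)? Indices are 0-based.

v_3 = (2, -4)

v_0 = (0, 1).
v_1 = A·v_0 = (1, 0).
v_2 = A·v_1 = (2, -2).
v_3 = A·v_2 = (2, -4).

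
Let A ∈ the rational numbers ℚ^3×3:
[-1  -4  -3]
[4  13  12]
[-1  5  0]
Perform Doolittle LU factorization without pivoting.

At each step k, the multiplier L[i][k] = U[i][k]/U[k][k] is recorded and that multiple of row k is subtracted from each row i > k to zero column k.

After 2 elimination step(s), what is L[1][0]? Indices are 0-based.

Step 1: pivot at (0,0) is -1.
  row1 ← row1 − (-4)·row0  ⇒  L[1][0]=-4, U row1=(0, -3, 0)
  row2 ← row2 − (1)·row0  ⇒  L[2][0]=1, U row2=(0, 9, 3)
Step 2: pivot at (1,1) is -3.
  row2 ← row2 − (-3)·row1  ⇒  L[2][1]=-3, U row2=(0, 0, 3)

L[1][0] = -4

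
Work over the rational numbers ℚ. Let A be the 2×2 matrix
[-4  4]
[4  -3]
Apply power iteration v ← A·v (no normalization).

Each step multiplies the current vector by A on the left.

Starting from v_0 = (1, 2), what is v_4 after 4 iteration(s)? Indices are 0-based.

v_0 = (1, 2).
v_1 = A·v_0 = (4, -2).
v_2 = A·v_1 = (-24, 22).
v_3 = A·v_2 = (184, -162).
v_4 = A·v_3 = (-1384, 1222).

v_4 = (-1384, 1222)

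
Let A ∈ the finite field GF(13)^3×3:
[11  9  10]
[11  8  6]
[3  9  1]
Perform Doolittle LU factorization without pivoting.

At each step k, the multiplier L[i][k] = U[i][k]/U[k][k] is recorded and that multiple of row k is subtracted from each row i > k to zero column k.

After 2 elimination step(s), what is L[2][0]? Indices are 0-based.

Step 1: pivot at (0,0) is 11.
  row1 ← row1 − (1)·row0  ⇒  L[1][0]=1, U row1=(0, 12, 9)
  row2 ← row2 − (5)·row0  ⇒  L[2][0]=5, U row2=(0, 3, 3)
Step 2: pivot at (1,1) is 12.
  row2 ← row2 − (10)·row1  ⇒  L[2][1]=10, U row2=(0, 0, 4)

L[2][0] = 5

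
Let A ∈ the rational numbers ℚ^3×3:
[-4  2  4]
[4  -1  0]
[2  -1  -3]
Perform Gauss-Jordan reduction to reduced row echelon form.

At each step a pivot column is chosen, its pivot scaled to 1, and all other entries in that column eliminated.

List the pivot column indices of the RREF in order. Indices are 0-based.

[1] R0 /= -4  ⇒  (1, -1/2, -1)
     R1 -= 4·R0  ⇒  (0, 1, 4)
     R2 -= 2·R0  ⇒  (0, 0, -1)
[2] R1 /= 1  ⇒  (0, 1, 4)
     R0 -= -1/2·R1  ⇒  (1, 0, 1)
[3] R2 /= -1  ⇒  (0, 0, 1)
     R0 -= 1·R2  ⇒  (1, 0, 0)
     R1 -= 4·R2  ⇒  (0, 1, 0)

pivot columns: 0, 1, 2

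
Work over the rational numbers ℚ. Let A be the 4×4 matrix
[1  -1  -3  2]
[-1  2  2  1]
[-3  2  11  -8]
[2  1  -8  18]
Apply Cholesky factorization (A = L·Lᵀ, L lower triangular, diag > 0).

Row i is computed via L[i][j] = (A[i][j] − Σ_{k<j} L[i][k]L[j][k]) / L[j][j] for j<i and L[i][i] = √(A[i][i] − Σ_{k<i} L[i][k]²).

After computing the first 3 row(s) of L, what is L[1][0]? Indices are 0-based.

L[1][0] = -1

Step 1: L[0][0] = √(1) = 1.
  L[1][0] = (-1) / L[0][0] = -1.
Step 2: L[1][1] = √(1) = 1.
  L[2][0] = (-3) / L[0][0] = -3.
  L[2][1] = (-1) / L[1][1] = -1.
Step 3: L[2][2] = √(1) = 1.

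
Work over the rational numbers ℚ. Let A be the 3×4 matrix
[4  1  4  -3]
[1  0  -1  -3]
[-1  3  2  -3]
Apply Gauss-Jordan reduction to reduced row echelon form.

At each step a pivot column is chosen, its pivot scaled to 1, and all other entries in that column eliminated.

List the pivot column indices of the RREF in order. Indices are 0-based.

pivot columns: 0, 1, 2

pivot(0,0)=4: scale R0 → (1, 1/4, 1, -3/4)
  clear (1,0): R1 −= (1)R0 → (0, -1/4, -2, -9/4)
  clear (2,0): R2 −= (-1)R0 → (0, 13/4, 3, -15/4)
pivot(1,1)=-1/4: scale R1 → (0, 1, 8, 9)
  clear (0,1): R0 −= (1/4)R1 → (1, 0, -1, -3)
  clear (2,1): R2 −= (13/4)R1 → (0, 0, -23, -33)
pivot(2,2)=-23: scale R2 → (0, 0, 1, 33/23)
  clear (0,2): R0 −= (-1)R2 → (1, 0, 0, -36/23)
  clear (1,2): R1 −= (8)R2 → (0, 1, 0, -57/23)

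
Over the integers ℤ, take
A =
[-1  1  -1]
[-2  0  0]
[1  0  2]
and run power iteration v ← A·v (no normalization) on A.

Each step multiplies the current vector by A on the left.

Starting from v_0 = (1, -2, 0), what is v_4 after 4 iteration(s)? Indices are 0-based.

v_0 = (1, -2, 0).
v_1 = A·v_0 = (-3, -2, 1).
v_2 = A·v_1 = (0, 6, -1).
v_3 = A·v_2 = (7, 0, -2).
v_4 = A·v_3 = (-5, -14, 3).

v_4 = (-5, -14, 3)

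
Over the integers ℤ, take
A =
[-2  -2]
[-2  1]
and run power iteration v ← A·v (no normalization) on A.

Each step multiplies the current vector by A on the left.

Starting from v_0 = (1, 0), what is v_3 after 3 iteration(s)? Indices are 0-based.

v_3 = (-20, -14)

v_0 = (1, 0).
v_1 = A·v_0 = (-2, -2).
v_2 = A·v_1 = (8, 2).
v_3 = A·v_2 = (-20, -14).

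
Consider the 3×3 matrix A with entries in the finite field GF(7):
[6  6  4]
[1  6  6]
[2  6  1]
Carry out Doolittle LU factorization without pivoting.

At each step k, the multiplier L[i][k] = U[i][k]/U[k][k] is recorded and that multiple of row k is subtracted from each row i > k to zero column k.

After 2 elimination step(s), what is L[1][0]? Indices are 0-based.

L[1][0] = 6

Step 1: pivot at (0,0) is 6.
  row1 ← row1 − (6)·row0  ⇒  L[1][0]=6, U row1=(0, 5, 3)
  row2 ← row2 − (5)·row0  ⇒  L[2][0]=5, U row2=(0, 4, 2)
Step 2: pivot at (1,1) is 5.
  row2 ← row2 − (5)·row1  ⇒  L[2][1]=5, U row2=(0, 0, 1)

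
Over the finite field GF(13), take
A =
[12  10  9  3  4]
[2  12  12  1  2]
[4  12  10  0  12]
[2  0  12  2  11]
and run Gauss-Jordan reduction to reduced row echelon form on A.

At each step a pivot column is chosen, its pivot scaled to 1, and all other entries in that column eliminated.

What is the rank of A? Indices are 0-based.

[1] R0 /= 12  ⇒  (1, 3, 4, 10, 9)
     R1 -= 2·R0  ⇒  (0, 6, 4, 7, 10)
     R2 -= 4·R0  ⇒  (0, 0, 7, 12, 2)
     R3 -= 2·R0  ⇒  (0, 7, 4, 8, 6)
[2] R1 /= 6  ⇒  (0, 1, 5, 12, 6)
     R0 -= 3·R1  ⇒  (1, 0, 2, 0, 4)
     R3 -= 7·R1  ⇒  (0, 0, 8, 2, 3)
[3] R2 /= 7  ⇒  (0, 0, 1, 11, 4)
     R0 -= 2·R2  ⇒  (1, 0, 0, 4, 9)
     R1 -= 5·R2  ⇒  (0, 1, 0, 9, 12)
     R3 -= 8·R2  ⇒  (0, 0, 0, 5, 10)
[4] R3 /= 5  ⇒  (0, 0, 0, 1, 2)
     R0 -= 4·R3  ⇒  (1, 0, 0, 0, 1)
     R1 -= 9·R3  ⇒  (0, 1, 0, 0, 7)
     R2 -= 11·R3  ⇒  (0, 0, 1, 0, 8)

rank = 4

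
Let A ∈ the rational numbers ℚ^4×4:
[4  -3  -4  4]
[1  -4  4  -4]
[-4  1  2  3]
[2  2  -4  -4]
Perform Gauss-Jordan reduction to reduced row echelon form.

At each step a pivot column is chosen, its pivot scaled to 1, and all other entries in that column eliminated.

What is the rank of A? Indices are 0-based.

rank = 4

pivot(0,0)=4: scale R0 → (1, -3/4, -1, 1)
  clear (1,0): R1 −= (1)R0 → (0, -13/4, 5, -5)
  clear (2,0): R2 −= (-4)R0 → (0, -2, -2, 7)
  clear (3,0): R3 −= (2)R0 → (0, 7/2, -2, -6)
pivot(1,1)=-13/4: scale R1 → (0, 1, -20/13, 20/13)
  clear (0,1): R0 −= (-3/4)R1 → (1, 0, -28/13, 28/13)
  clear (2,1): R2 −= (-2)R1 → (0, 0, -66/13, 131/13)
  clear (3,1): R3 −= (7/2)R1 → (0, 0, 44/13, -148/13)
pivot(2,2)=-66/13: scale R2 → (0, 0, 1, -131/66)
  clear (0,2): R0 −= (-28/13)R2 → (1, 0, 0, -70/33)
  clear (1,2): R1 −= (-20/13)R2 → (0, 1, 0, -50/33)
  clear (3,2): R3 −= (44/13)R2 → (0, 0, 0, -14/3)
pivot(3,3)=-14/3: scale R3 → (0, 0, 0, 1)
  clear (0,3): R0 −= (-70/33)R3 → (1, 0, 0, 0)
  clear (1,3): R1 −= (-50/33)R3 → (0, 1, 0, 0)
  clear (2,3): R2 −= (-131/66)R3 → (0, 0, 1, 0)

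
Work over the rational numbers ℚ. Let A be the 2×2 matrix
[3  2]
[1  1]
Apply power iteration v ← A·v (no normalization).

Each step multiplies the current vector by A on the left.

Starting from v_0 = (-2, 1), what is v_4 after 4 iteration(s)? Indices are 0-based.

v_0 = (-2, 1).
v_1 = A·v_0 = (-4, -1).
v_2 = A·v_1 = (-14, -5).
v_3 = A·v_2 = (-52, -19).
v_4 = A·v_3 = (-194, -71).

v_4 = (-194, -71)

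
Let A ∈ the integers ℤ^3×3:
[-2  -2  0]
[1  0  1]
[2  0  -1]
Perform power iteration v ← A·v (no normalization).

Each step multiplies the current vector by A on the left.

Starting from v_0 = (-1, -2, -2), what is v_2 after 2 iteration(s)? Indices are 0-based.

v_0 = (-1, -2, -2).
v_1 = A·v_0 = (6, -3, 0).
v_2 = A·v_1 = (-6, 6, 12).

v_2 = (-6, 6, 12)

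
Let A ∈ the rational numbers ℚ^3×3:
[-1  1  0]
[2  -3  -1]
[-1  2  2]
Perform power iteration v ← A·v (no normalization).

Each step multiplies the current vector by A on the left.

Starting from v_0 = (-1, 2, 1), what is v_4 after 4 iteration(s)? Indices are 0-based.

v_0 = (-1, 2, 1).
v_1 = A·v_0 = (3, -9, 7).
v_2 = A·v_1 = (-12, 26, -7).
v_3 = A·v_2 = (38, -95, 50).
v_4 = A·v_3 = (-133, 311, -128).

v_4 = (-133, 311, -128)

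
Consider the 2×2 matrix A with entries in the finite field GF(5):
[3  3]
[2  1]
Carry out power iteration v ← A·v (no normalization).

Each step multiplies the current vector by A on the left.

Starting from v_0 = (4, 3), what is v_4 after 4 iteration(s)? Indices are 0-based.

v_4 = (1, 4)

v_0 = (4, 3).
v_1 = A·v_0 = (1, 1).
v_2 = A·v_1 = (1, 3).
v_3 = A·v_2 = (2, 0).
v_4 = A·v_3 = (1, 4).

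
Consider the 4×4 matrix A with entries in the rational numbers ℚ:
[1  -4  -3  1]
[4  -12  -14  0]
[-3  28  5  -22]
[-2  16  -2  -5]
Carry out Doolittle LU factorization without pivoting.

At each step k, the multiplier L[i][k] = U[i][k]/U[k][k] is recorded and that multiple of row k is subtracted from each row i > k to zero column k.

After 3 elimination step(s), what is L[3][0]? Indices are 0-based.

k=0: U[0][0]=1
  eliminate (1,0): mult=4, new row 1: (0, 4, -2, -4); set L[1][0]=4
  eliminate (2,0): mult=-3, new row 2: (0, 16, -4, -19); set L[2][0]=-3
  eliminate (3,0): mult=-2, new row 3: (0, 8, -8, -3); set L[3][0]=-2
k=1: U[1][1]=4
  eliminate (2,1): mult=4, new row 2: (0, 0, 4, -3); set L[2][1]=4
  eliminate (3,1): mult=2, new row 3: (0, 0, -4, 5); set L[3][1]=2
k=2: U[2][2]=4
  eliminate (3,2): mult=-1, new row 3: (0, 0, 0, 2); set L[3][2]=-1

L[3][0] = -2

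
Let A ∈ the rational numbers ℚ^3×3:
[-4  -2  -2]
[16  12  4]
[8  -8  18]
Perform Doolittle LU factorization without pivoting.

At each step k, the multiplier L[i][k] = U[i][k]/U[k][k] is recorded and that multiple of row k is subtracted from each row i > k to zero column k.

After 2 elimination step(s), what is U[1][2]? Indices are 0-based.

U[1][2] = -4

k=0: U[0][0]=-4
  eliminate (1,0): mult=-4, new row 1: (0, 4, -4); set L[1][0]=-4
  eliminate (2,0): mult=-2, new row 2: (0, -12, 14); set L[2][0]=-2
k=1: U[1][1]=4
  eliminate (2,1): mult=-3, new row 2: (0, 0, 2); set L[2][1]=-3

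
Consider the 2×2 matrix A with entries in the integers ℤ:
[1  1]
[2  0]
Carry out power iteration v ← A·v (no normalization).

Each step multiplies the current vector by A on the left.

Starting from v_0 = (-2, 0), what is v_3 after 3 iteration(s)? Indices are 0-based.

v_0 = (-2, 0).
v_1 = A·v_0 = (-2, -4).
v_2 = A·v_1 = (-6, -4).
v_3 = A·v_2 = (-10, -12).

v_3 = (-10, -12)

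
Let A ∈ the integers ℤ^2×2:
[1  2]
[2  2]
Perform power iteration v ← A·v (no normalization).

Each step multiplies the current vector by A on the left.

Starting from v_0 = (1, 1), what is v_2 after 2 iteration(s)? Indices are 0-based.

v_2 = (11, 14)

v_0 = (1, 1).
v_1 = A·v_0 = (3, 4).
v_2 = A·v_1 = (11, 14).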